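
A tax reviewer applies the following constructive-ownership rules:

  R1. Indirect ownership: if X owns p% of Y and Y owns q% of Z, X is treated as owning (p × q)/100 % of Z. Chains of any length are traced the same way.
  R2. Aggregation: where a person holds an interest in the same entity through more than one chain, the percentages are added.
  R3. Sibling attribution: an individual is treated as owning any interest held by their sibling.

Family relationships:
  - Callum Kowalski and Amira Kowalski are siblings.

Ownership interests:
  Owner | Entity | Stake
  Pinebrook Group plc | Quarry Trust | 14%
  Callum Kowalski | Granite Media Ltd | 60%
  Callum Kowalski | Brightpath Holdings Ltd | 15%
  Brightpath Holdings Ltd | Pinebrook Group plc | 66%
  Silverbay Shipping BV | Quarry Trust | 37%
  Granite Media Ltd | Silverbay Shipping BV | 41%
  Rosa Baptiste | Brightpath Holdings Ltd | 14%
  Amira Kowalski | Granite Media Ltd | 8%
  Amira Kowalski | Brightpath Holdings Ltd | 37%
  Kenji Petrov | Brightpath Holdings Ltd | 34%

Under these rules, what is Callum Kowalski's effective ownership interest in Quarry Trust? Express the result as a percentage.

15.1204%

By sibling attribution (R3), Callum Kowalski is treated as also owning Amira Kowalski's interest in Brightpath Holdings Ltd, giving 15% + 37% = 52%.
By sibling attribution (R3), Callum Kowalski is treated as also owning Amira Kowalski's interest in Granite Media Ltd, giving 60% + 8% = 68%.
Chain via Brightpath Holdings Ltd → Pinebrook Group plc (R1): 52% × 66% × 14% = 4.8048% of Quarry Trust.
Chain via Granite Media Ltd → Silverbay Shipping BV (R1): 68% × 41% × 37% = 10.3156% of Quarry Trust.
Aggregating (R2): 4.8048% + 10.3156% = 15.1204%.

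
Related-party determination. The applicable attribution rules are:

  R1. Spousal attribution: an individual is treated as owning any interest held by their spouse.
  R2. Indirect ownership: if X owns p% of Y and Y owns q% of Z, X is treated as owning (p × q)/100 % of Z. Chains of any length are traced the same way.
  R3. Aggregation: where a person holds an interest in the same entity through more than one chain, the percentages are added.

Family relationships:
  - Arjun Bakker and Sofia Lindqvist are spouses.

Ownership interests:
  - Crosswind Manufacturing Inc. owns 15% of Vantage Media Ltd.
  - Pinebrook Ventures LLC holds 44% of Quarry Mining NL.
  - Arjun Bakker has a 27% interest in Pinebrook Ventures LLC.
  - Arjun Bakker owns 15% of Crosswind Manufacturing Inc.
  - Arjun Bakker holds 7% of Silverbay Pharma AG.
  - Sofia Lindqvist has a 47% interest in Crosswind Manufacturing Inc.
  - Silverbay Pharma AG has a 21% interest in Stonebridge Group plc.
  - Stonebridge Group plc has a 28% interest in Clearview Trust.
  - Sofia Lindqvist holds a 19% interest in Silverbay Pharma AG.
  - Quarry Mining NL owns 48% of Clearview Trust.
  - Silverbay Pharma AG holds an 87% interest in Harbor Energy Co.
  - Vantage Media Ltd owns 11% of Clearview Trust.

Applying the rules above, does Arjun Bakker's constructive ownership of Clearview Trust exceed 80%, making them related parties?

By spousal attribution (R1), Arjun Bakker is treated as also owning Sofia Lindqvist's interest in Crosswind Manufacturing Inc, giving 15% + 47% = 62%.
By spousal attribution (R1), Arjun Bakker is treated as also owning Sofia Lindqvist's interest in Silverbay Pharma AG, giving 7% + 19% = 26%.
Chain via Crosswind Manufacturing Inc. → Vantage Media Ltd (R2): 62% × 15% × 11% = 1.023% of Clearview Trust.
Chain via Silverbay Pharma AG → Stonebridge Group plc (R2): 26% × 21% × 28% = 1.5288% of Clearview Trust.
Chain via Pinebrook Ventures LLC → Quarry Mining NL (R2): 27% × 44% × 48% = 5.7024% of Clearview Trust.
Aggregating (R3): 1.023% + 1.5288% + 5.7024% = 8.2542%.
8.2542% does not exceed the 80% threshold, so Arjun is not a related party to Clearview Trust.

No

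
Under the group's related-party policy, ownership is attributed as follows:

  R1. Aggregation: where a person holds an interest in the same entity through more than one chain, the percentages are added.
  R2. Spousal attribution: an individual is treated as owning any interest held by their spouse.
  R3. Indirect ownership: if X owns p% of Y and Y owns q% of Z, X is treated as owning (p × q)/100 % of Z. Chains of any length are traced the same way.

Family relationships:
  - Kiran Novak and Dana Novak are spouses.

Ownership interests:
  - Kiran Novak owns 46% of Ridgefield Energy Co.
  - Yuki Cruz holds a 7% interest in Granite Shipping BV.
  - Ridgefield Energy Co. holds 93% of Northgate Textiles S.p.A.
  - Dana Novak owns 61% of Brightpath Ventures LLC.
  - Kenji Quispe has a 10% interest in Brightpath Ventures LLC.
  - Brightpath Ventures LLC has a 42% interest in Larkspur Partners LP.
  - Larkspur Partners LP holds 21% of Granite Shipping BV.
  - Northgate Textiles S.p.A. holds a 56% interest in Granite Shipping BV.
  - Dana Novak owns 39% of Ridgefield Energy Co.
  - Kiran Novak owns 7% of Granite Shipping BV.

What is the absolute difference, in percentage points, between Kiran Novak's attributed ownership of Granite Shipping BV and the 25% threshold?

31.6482

By spousal attribution (R2), Kiran Novak is treated as also owning Dana Novak's interest in Ridgefield Energy Co, giving 46% + 39% = 85%.
By spousal attribution (R2), Kiran Novak is treated as owning Dana Novak's 61% interest in Brightpath Ventures LLC.
Chain via Ridgefield Energy Co. → Northgate Textiles S.p.A. (R3): 85% × 93% × 56% = 44.268% of Granite Shipping BV.
Direct interest in Granite Shipping BV: 7%.
Chain via Brightpath Ventures LLC → Larkspur Partners LP (R3): 61% × 42% × 21% = 5.3802% of Granite Shipping BV.
Aggregating (R1): 44.268% + 7% + 5.3802% = 56.6482%.
56.6482% exceeds the 25% threshold by 31.6482 percentage points.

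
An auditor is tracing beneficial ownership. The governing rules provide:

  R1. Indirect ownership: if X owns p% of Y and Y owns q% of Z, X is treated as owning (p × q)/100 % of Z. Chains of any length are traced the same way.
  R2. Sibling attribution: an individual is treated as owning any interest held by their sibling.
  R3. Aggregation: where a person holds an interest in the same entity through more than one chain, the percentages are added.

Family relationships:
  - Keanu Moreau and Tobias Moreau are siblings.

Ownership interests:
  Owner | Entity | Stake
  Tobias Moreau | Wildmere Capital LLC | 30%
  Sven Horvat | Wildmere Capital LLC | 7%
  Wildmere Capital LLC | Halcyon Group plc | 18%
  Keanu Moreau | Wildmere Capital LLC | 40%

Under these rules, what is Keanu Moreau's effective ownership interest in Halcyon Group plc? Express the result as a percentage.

By sibling attribution (R2), Keanu Moreau is treated as also owning Tobias Moreau's interest in Wildmere Capital LLC, giving 40% + 30% = 70%.
Chain via Wildmere Capital LLC (R1): 70% × 18% = 12.6% of Halcyon Group plc.

12.6%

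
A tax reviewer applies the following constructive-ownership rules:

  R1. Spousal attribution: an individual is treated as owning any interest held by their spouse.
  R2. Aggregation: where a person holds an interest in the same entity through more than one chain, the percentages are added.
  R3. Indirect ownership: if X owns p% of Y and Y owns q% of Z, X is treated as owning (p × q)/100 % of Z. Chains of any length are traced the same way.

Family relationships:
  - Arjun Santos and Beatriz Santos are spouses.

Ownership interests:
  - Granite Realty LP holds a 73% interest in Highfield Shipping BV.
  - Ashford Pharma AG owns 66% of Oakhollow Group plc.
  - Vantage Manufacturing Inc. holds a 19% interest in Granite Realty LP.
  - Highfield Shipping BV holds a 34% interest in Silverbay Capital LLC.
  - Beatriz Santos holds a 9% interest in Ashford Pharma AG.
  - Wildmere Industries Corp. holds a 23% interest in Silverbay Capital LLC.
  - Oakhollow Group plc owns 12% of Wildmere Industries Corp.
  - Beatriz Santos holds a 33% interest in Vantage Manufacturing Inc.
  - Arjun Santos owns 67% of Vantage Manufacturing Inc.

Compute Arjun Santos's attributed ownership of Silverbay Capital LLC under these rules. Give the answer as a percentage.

4.879744%

By spousal attribution (R1), Arjun Santos is treated as also owning Beatriz Santos's interest in Vantage Manufacturing Inc, giving 67% + 33% = 100%.
By spousal attribution (R1), Arjun Santos is treated as owning Beatriz Santos's 9% interest in Ashford Pharma AG.
Chain via Vantage Manufacturing Inc. → Granite Realty LP → Highfield Shipping BV (R3): 100% × 19% × 73% × 34% = 4.7158% of Silverbay Capital LLC.
Chain via Ashford Pharma AG → Oakhollow Group plc → Wildmere Industries Corp. (R3): 9% × 66% × 12% × 23% = 0.163944% of Silverbay Capital LLC.
Aggregating (R2): 4.7158% + 0.163944% = 4.879744%.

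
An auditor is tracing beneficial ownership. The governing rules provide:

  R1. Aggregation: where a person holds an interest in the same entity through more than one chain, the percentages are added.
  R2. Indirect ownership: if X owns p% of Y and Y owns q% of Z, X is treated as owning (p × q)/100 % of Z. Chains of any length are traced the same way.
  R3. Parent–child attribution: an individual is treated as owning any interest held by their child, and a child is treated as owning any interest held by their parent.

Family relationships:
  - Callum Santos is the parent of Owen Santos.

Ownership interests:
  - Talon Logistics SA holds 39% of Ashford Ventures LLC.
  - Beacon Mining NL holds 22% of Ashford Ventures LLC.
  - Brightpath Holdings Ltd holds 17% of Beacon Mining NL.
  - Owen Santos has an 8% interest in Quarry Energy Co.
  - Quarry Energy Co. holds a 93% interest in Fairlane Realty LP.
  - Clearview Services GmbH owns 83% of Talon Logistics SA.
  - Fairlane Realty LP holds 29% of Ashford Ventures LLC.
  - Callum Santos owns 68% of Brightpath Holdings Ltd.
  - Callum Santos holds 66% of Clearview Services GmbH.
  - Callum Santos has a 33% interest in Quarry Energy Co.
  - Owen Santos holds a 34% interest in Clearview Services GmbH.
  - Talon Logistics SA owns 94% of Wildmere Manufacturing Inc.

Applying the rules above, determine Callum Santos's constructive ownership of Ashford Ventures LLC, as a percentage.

By parent–child attribution (R3), Callum Santos is treated as also owning Owen Santos's interest in Clearview Services GmbH, giving 66% + 34% = 100%.
By parent–child attribution (R3), Callum Santos is treated as also owning Owen Santos's interest in Quarry Energy Co, giving 33% + 8% = 41%.
Chain via Brightpath Holdings Ltd → Beacon Mining NL (R2): 68% × 17% × 22% = 2.5432% of Ashford Ventures LLC.
Chain via Clearview Services GmbH → Talon Logistics SA (R2): 100% × 83% × 39% = 32.37% of Ashford Ventures LLC.
Chain via Quarry Energy Co. → Fairlane Realty LP (R2): 41% × 93% × 29% = 11.0577% of Ashford Ventures LLC.
Aggregating (R1): 2.5432% + 32.37% + 11.0577% = 45.9709%.

45.9709%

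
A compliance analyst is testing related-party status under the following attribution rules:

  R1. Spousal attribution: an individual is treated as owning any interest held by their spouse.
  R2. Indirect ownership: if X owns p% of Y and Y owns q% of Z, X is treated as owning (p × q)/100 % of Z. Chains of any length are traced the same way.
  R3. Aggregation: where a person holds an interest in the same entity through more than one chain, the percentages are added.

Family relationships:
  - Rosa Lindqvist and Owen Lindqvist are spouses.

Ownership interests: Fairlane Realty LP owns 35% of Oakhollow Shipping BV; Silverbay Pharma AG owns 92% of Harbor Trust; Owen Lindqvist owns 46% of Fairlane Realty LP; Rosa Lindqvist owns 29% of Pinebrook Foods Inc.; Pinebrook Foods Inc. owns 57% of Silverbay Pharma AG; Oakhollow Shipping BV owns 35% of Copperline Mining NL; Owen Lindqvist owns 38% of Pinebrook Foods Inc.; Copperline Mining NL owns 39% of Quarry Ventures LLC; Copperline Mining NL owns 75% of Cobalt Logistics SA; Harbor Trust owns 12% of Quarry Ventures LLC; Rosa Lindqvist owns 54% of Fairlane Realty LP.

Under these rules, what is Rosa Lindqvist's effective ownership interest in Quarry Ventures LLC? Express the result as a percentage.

8.993676%

By spousal attribution (R1), Rosa Lindqvist is treated as also owning Owen Lindqvist's interest in Fairlane Realty LP, giving 54% + 46% = 100%.
By spousal attribution (R1), Rosa Lindqvist is treated as also owning Owen Lindqvist's interest in Pinebrook Foods Inc, giving 29% + 38% = 67%.
Chain via Fairlane Realty LP → Oakhollow Shipping BV → Copperline Mining NL (R2): 100% × 35% × 35% × 39% = 4.7775% of Quarry Ventures LLC.
Chain via Pinebrook Foods Inc. → Silverbay Pharma AG → Harbor Trust (R2): 67% × 57% × 92% × 12% = 4.216176% of Quarry Ventures LLC.
Aggregating (R3): 4.7775% + 4.216176% = 8.993676%.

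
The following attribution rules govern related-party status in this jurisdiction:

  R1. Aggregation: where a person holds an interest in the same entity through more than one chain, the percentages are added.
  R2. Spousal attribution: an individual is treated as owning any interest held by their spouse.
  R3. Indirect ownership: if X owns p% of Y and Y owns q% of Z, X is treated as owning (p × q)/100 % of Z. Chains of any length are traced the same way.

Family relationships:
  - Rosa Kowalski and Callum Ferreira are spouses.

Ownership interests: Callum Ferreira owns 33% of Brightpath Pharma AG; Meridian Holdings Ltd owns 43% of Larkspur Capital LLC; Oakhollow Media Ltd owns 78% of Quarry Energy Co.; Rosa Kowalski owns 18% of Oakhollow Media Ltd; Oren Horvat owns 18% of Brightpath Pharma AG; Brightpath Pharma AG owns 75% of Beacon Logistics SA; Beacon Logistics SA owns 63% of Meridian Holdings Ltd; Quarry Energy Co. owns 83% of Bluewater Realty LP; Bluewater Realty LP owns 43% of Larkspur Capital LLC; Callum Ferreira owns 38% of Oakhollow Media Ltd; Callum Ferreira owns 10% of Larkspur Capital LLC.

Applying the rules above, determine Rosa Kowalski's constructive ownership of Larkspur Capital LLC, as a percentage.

By spousal attribution (R2), Rosa Kowalski is treated as also owning Callum Ferreira's interest in Oakhollow Media Ltd, giving 18% + 38% = 56%.
By spousal attribution (R2), Rosa Kowalski is treated as owning Callum Ferreira's 33% interest in Brightpath Pharma AG.
By spousal attribution (R2), Rosa Kowalski is treated as owning Callum Ferreira's 10% interest in Larkspur Capital LLC.
Chain via Oakhollow Media Ltd → Quarry Energy Co. → Bluewater Realty LP (R3): 56% × 78% × 83% × 43% = 15.589392% of Larkspur Capital LLC.
Chain via Brightpath Pharma AG → Beacon Logistics SA → Meridian Holdings Ltd (R3): 33% × 75% × 63% × 43% = 6.704775% of Larkspur Capital LLC.
Direct interest in Larkspur Capital LLC: 10%.
Aggregating (R1): 15.589392% + 6.704775% + 10% = 32.294167%.

32.294167%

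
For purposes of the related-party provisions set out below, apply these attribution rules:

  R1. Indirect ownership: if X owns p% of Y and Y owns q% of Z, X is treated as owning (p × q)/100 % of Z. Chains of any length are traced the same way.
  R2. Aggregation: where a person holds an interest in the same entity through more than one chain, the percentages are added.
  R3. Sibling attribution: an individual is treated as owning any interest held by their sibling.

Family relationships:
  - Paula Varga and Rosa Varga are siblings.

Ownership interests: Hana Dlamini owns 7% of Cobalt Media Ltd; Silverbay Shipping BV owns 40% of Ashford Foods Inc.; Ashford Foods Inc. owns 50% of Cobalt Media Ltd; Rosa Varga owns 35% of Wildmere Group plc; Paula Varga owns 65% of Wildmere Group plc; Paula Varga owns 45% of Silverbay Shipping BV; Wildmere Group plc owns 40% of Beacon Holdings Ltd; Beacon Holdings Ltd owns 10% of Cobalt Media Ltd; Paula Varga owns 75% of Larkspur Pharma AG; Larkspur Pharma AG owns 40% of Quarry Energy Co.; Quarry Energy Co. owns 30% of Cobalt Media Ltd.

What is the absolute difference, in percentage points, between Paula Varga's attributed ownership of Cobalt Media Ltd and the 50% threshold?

By sibling attribution (R3), Paula Varga is treated as also owning Rosa Varga's interest in Wildmere Group plc, giving 65% + 35% = 100%.
Chain via Silverbay Shipping BV → Ashford Foods Inc. (R1): 45% × 40% × 50% = 9% of Cobalt Media Ltd.
Chain via Larkspur Pharma AG → Quarry Energy Co. (R1): 75% × 40% × 30% = 9% of Cobalt Media Ltd.
Chain via Wildmere Group plc → Beacon Holdings Ltd (R1): 100% × 40% × 10% = 4% of Cobalt Media Ltd.
Aggregating (R2): 9% + 9% + 4% = 22%.
22% falls short of the 50% threshold by 28 percentage points.

28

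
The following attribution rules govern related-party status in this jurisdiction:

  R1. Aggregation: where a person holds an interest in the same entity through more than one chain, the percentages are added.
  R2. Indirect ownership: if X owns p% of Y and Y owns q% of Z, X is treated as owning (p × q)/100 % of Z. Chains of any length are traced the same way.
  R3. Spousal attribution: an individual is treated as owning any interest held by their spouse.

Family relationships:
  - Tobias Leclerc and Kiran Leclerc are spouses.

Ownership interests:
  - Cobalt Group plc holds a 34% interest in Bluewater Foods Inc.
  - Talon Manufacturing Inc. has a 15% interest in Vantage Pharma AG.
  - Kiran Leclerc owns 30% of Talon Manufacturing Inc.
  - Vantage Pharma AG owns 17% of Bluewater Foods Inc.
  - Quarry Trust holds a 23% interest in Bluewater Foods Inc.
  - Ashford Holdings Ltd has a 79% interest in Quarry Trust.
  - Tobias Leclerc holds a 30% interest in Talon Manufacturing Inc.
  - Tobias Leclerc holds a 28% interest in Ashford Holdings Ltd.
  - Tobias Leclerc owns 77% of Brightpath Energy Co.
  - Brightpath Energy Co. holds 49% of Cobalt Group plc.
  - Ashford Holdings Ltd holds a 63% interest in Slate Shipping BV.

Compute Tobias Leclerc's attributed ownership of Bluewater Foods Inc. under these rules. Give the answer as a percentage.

By spousal attribution (R3), Tobias Leclerc is treated as also owning Kiran Leclerc's interest in Talon Manufacturing Inc, giving 30% + 30% = 60%.
Chain via Brightpath Energy Co. → Cobalt Group plc (R2): 77% × 49% × 34% = 12.8282% of Bluewater Foods Inc.
Chain via Talon Manufacturing Inc. → Vantage Pharma AG (R2): 60% × 15% × 17% = 1.53% of Bluewater Foods Inc.
Chain via Ashford Holdings Ltd → Quarry Trust (R2): 28% × 79% × 23% = 5.0876% of Bluewater Foods Inc.
Aggregating (R1): 12.8282% + 1.53% + 5.0876% = 19.4458%.

19.4458%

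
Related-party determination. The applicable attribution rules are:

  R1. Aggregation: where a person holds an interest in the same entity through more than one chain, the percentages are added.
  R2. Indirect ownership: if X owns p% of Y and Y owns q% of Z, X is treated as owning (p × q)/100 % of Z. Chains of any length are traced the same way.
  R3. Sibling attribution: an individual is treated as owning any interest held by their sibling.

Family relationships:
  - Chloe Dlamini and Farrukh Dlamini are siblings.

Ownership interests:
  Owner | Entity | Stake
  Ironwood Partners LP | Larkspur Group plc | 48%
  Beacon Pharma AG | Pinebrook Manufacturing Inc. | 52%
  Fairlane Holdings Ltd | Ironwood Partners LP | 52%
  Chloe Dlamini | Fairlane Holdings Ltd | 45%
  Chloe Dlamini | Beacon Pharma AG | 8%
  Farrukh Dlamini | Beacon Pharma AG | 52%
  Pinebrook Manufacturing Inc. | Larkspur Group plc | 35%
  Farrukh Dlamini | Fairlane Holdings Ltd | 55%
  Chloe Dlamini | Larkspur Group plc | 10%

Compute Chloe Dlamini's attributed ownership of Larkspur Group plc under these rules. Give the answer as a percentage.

45.88%

By sibling attribution (R3), Chloe Dlamini is treated as also owning Farrukh Dlamini's interest in Fairlane Holdings Ltd, giving 45% + 55% = 100%.
By sibling attribution (R3), Chloe Dlamini is treated as also owning Farrukh Dlamini's interest in Beacon Pharma AG, giving 8% + 52% = 60%.
Chain via Fairlane Holdings Ltd → Ironwood Partners LP (R2): 100% × 52% × 48% = 24.96% of Larkspur Group plc.
Chain via Beacon Pharma AG → Pinebrook Manufacturing Inc. (R2): 60% × 52% × 35% = 10.92% of Larkspur Group plc.
Direct interest in Larkspur Group plc: 10%.
Aggregating (R1): 24.96% + 10.92% + 10% = 45.88%.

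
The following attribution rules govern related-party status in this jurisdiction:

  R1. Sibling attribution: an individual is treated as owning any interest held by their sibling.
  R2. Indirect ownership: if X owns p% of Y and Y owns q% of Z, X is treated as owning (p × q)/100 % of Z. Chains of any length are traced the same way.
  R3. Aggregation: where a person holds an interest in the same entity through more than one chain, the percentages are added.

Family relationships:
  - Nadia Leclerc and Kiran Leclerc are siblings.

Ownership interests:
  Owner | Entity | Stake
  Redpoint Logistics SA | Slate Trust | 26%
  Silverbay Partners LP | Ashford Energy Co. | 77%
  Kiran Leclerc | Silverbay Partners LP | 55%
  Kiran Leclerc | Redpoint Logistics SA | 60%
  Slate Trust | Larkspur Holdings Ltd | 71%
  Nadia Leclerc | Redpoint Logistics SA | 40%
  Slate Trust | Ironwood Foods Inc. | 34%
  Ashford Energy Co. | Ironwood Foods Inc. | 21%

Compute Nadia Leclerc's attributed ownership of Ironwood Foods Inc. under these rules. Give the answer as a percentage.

By sibling attribution (R1), Nadia Leclerc is treated as also owning Kiran Leclerc's interest in Redpoint Logistics SA, giving 40% + 60% = 100%.
By sibling attribution (R1), Nadia Leclerc is treated as owning Kiran Leclerc's 55% interest in Silverbay Partners LP.
Chain via Redpoint Logistics SA → Slate Trust (R2): 100% × 26% × 34% = 8.84% of Ironwood Foods Inc.
Chain via Silverbay Partners LP → Ashford Energy Co. (R2): 55% × 77% × 21% = 8.8935% of Ironwood Foods Inc.
Aggregating (R3): 8.84% + 8.8935% = 17.7335%.

17.7335%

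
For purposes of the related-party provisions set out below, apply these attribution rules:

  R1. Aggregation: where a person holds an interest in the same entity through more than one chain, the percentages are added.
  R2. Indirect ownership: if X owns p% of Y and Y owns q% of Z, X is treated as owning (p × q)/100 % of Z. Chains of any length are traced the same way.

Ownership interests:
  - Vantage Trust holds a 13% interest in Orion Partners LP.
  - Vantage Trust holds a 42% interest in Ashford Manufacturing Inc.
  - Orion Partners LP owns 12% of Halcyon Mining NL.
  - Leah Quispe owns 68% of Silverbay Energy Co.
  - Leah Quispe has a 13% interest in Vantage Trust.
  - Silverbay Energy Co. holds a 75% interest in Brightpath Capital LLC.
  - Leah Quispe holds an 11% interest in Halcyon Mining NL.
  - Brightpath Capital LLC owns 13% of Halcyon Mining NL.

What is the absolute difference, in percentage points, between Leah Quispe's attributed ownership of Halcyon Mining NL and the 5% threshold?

Chain via Silverbay Energy Co. → Brightpath Capital LLC (R2): 68% × 75% × 13% = 6.63% of Halcyon Mining NL.
Chain via Vantage Trust → Orion Partners LP (R2): 13% × 13% × 12% = 0.2028% of Halcyon Mining NL.
Direct interest in Halcyon Mining NL: 11%.
Aggregating (R1): 6.63% + 0.2028% + 11% = 17.8328%.
17.8328% exceeds the 5% threshold by 12.8328 percentage points.

12.8328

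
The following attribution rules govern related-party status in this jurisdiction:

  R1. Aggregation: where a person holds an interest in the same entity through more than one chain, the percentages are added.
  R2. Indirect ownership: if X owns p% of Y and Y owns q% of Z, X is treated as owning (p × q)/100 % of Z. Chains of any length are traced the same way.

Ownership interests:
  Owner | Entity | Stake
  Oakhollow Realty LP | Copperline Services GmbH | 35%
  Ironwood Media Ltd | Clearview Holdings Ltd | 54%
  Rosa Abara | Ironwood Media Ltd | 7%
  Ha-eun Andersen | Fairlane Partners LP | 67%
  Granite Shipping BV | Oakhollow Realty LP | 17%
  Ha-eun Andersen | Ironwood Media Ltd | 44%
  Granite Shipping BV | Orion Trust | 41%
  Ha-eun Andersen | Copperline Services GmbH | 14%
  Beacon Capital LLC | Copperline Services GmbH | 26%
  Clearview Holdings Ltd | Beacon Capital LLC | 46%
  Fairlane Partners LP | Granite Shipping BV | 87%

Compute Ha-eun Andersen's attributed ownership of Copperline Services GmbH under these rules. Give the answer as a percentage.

Chain via Fairlane Partners LP → Granite Shipping BV → Oakhollow Realty LP (R2): 67% × 87% × 17% × 35% = 3.468255% of Copperline Services GmbH.
Chain via Ironwood Media Ltd → Clearview Holdings Ltd → Beacon Capital LLC (R2): 44% × 54% × 46% × 26% = 2.841696% of Copperline Services GmbH.
Direct interest in Copperline Services GmbH: 14%.
Aggregating (R1): 3.468255% + 2.841696% + 14% = 20.309951%.

20.309951%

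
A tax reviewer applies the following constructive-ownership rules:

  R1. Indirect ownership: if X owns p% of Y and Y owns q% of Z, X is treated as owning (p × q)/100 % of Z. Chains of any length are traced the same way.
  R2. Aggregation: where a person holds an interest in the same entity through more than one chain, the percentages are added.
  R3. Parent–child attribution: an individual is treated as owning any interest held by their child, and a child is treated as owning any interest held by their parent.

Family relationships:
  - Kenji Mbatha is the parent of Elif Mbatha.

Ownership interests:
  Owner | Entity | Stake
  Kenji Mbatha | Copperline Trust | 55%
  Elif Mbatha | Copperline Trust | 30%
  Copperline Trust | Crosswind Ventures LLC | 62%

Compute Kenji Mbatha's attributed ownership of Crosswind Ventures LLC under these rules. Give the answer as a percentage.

52.7%

By parent–child attribution (R3), Kenji Mbatha is treated as also owning Elif Mbatha's interest in Copperline Trust, giving 55% + 30% = 85%.
Chain via Copperline Trust (R1): 85% × 62% = 52.7% of Crosswind Ventures LLC.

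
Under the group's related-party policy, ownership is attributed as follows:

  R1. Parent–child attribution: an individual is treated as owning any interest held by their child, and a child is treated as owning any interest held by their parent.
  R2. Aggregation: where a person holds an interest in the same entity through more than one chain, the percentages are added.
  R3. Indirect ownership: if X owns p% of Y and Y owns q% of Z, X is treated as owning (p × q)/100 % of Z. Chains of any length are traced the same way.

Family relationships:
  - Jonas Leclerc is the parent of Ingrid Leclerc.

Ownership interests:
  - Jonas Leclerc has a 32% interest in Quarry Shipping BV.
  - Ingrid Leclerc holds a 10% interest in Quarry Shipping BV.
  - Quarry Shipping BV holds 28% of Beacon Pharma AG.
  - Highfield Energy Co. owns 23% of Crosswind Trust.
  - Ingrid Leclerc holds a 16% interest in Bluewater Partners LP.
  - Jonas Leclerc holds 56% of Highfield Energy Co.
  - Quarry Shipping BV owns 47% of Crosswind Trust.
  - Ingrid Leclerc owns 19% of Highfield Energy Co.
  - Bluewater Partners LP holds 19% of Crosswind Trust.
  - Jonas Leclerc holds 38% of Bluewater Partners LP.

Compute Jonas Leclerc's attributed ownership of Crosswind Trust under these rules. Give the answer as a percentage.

By parent–child attribution (R1), Jonas Leclerc is treated as also owning Ingrid Leclerc's interest in Bluewater Partners LP, giving 38% + 16% = 54%.
By parent–child attribution (R1), Jonas Leclerc is treated as also owning Ingrid Leclerc's interest in Highfield Energy Co, giving 56% + 19% = 75%.
By parent–child attribution (R1), Jonas Leclerc is treated as also owning Ingrid Leclerc's interest in Quarry Shipping BV, giving 32% + 10% = 42%.
Chain via Bluewater Partners LP (R3): 54% × 19% = 10.26% of Crosswind Trust.
Chain via Highfield Energy Co. (R3): 75% × 23% = 17.25% of Crosswind Trust.
Chain via Quarry Shipping BV (R3): 42% × 47% = 19.74% of Crosswind Trust.
Aggregating (R2): 10.26% + 17.25% + 19.74% = 47.25%.

47.25%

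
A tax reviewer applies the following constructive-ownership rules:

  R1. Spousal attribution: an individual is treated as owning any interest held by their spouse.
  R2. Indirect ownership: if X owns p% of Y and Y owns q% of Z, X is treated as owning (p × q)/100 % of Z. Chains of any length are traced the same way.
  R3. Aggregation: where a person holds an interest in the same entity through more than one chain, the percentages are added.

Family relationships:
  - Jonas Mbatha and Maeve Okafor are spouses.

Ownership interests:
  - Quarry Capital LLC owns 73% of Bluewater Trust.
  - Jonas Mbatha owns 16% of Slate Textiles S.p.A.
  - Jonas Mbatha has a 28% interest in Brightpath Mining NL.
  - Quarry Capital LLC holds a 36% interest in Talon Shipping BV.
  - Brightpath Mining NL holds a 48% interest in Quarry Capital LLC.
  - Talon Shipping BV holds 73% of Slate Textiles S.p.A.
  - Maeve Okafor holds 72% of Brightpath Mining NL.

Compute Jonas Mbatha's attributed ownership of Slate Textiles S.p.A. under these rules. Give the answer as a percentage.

28.6144%

By spousal attribution (R1), Jonas Mbatha is treated as also owning Maeve Okafor's interest in Brightpath Mining NL, giving 28% + 72% = 100%.
Chain via Brightpath Mining NL → Quarry Capital LLC → Talon Shipping BV (R2): 100% × 48% × 36% × 73% = 12.6144% of Slate Textiles S.p.A.
Direct interest in Slate Textiles S.p.A: 16%.
Aggregating (R3): 12.6144% + 16% = 28.6144%.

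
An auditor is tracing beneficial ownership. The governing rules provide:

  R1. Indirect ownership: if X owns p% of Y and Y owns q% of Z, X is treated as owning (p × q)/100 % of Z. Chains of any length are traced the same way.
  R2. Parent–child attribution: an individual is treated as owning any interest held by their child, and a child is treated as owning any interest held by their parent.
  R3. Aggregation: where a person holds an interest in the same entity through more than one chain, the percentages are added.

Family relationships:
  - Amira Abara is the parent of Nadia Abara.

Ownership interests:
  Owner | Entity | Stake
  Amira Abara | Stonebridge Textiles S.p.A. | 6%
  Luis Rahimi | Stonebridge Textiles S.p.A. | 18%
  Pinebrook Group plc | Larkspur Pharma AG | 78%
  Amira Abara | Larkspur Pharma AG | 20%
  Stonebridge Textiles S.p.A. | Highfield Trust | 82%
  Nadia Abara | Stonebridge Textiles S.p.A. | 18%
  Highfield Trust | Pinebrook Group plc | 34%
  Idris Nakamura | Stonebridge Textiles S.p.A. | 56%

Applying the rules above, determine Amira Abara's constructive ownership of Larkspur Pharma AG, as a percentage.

By parent–child attribution (R2), Amira Abara is treated as also owning Nadia Abara's interest in Stonebridge Textiles S.p.A, giving 6% + 18% = 24%.
Chain via Stonebridge Textiles S.p.A. → Highfield Trust → Pinebrook Group plc (R1): 24% × 82% × 34% × 78% = 5.219136% of Larkspur Pharma AG.
Direct interest in Larkspur Pharma AG: 20%.
Aggregating (R3): 5.219136% + 20% = 25.219136%.

25.219136%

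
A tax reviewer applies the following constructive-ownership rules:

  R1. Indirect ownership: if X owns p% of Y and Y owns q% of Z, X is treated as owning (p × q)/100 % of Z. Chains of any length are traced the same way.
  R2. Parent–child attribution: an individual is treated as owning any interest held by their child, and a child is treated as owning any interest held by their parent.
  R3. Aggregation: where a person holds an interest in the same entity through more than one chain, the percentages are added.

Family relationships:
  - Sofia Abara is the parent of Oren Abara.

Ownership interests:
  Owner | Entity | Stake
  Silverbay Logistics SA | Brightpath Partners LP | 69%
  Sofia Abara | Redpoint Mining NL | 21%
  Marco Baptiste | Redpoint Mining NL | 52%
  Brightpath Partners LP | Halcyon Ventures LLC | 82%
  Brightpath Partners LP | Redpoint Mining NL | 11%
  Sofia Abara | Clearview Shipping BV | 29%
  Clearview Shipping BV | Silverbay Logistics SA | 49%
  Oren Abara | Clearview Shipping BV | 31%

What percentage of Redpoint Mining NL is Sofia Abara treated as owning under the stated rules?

23.23146%

By parent–child attribution (R2), Sofia Abara is treated as also owning Oren Abara's interest in Clearview Shipping BV, giving 29% + 31% = 60%.
Chain via Clearview Shipping BV → Silverbay Logistics SA → Brightpath Partners LP (R1): 60% × 49% × 69% × 11% = 2.23146% of Redpoint Mining NL.
Direct interest in Redpoint Mining NL: 21%.
Aggregating (R3): 2.23146% + 21% = 23.23146%.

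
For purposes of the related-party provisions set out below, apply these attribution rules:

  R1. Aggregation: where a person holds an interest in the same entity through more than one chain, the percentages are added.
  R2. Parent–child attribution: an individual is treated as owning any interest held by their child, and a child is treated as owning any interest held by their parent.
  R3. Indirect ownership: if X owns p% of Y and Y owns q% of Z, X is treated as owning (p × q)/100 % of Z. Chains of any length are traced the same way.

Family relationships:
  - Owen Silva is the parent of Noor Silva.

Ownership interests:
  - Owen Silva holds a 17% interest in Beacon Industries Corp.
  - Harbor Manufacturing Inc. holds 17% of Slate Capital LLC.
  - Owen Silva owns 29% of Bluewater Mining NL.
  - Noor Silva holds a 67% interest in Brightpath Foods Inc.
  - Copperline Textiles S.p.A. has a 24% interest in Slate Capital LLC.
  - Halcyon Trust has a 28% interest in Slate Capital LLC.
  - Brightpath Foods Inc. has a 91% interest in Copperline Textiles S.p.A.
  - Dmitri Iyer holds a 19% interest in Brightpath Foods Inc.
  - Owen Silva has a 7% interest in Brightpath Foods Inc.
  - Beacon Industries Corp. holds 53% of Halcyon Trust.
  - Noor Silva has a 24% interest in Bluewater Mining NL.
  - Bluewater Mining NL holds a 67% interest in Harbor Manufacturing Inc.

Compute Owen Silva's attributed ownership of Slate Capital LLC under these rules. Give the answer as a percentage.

By parent–child attribution (R2), Owen Silva is treated as also owning Noor Silva's interest in Bluewater Mining NL, giving 29% + 24% = 53%.
By parent–child attribution (R2), Owen Silva is treated as also owning Noor Silva's interest in Brightpath Foods Inc, giving 7% + 67% = 74%.
Chain via Bluewater Mining NL → Harbor Manufacturing Inc. (R3): 53% × 67% × 17% = 6.0367% of Slate Capital LLC.
Chain via Brightpath Foods Inc. → Copperline Textiles S.p.A. (R3): 74% × 91% × 24% = 16.1616% of Slate Capital LLC.
Chain via Beacon Industries Corp. → Halcyon Trust (R3): 17% × 53% × 28% = 2.5228% of Slate Capital LLC.
Aggregating (R1): 6.0367% + 16.1616% + 2.5228% = 24.7211%.

24.7211%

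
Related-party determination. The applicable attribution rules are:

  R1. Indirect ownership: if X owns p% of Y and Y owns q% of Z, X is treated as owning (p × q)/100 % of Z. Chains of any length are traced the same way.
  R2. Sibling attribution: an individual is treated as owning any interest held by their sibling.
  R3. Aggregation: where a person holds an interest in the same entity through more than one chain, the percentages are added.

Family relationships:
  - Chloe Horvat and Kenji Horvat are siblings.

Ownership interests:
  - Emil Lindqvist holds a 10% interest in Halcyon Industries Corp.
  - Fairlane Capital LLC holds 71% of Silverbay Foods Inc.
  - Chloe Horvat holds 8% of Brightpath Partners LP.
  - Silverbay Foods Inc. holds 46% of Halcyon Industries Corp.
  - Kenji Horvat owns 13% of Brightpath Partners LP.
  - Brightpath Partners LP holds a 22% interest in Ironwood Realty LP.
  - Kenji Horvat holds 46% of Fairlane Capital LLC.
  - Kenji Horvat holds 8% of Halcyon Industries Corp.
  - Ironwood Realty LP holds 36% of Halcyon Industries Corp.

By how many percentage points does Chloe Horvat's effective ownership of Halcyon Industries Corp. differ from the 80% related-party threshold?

55.3132

By sibling attribution (R2), Chloe Horvat is treated as also owning Kenji Horvat's interest in Brightpath Partners LP, giving 8% + 13% = 21%.
By sibling attribution (R2), Chloe Horvat is treated as owning Kenji Horvat's 46% interest in Fairlane Capital LLC.
By sibling attribution (R2), Chloe Horvat is treated as owning Kenji Horvat's 8% interest in Halcyon Industries Corp.
Chain via Brightpath Partners LP → Ironwood Realty LP (R1): 21% × 22% × 36% = 1.6632% of Halcyon Industries Corp.
Chain via Fairlane Capital LLC → Silverbay Foods Inc. (R1): 46% × 71% × 46% = 15.0236% of Halcyon Industries Corp.
Direct interest in Halcyon Industries Corp: 8%.
Aggregating (R3): 1.6632% + 15.0236% + 8% = 24.6868%.
24.6868% falls short of the 80% threshold by 55.3132 percentage points.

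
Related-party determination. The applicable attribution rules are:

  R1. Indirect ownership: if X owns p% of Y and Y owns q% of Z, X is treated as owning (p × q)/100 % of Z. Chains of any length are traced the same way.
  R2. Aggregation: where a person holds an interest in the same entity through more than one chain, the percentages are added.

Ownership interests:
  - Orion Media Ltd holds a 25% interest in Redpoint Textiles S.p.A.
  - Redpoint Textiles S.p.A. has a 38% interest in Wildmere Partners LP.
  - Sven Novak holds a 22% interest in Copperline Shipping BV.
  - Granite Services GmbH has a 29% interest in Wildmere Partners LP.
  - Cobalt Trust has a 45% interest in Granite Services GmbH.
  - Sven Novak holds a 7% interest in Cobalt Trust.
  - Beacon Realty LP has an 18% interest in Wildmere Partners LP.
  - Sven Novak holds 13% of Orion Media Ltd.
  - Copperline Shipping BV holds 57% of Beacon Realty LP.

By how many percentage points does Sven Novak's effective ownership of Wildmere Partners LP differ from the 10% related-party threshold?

5.5943

Chain via Orion Media Ltd → Redpoint Textiles S.p.A. (R1): 13% × 25% × 38% = 1.235% of Wildmere Partners LP.
Chain via Copperline Shipping BV → Beacon Realty LP (R1): 22% × 57% × 18% = 2.2572% of Wildmere Partners LP.
Chain via Cobalt Trust → Granite Services GmbH (R1): 7% × 45% × 29% = 0.9135% of Wildmere Partners LP.
Aggregating (R2): 1.235% + 2.2572% + 0.9135% = 4.4057%.
4.4057% falls short of the 10% threshold by 5.5943 percentage points.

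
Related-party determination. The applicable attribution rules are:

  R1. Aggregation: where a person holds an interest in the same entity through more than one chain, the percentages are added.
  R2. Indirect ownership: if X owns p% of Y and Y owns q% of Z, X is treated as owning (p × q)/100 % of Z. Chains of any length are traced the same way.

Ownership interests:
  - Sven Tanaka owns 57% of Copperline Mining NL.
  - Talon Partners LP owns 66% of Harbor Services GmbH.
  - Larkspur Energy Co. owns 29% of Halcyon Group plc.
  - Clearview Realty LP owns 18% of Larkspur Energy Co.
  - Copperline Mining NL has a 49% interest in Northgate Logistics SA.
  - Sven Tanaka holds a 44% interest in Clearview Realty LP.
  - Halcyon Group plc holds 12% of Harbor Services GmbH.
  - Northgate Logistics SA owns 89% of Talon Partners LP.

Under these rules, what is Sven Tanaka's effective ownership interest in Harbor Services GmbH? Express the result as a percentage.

16.681698%

Chain via Clearview Realty LP → Larkspur Energy Co. → Halcyon Group plc (R2): 44% × 18% × 29% × 12% = 0.275616% of Harbor Services GmbH.
Chain via Copperline Mining NL → Northgate Logistics SA → Talon Partners LP (R2): 57% × 49% × 89% × 66% = 16.406082% of Harbor Services GmbH.
Aggregating (R1): 0.275616% + 16.406082% = 16.681698%.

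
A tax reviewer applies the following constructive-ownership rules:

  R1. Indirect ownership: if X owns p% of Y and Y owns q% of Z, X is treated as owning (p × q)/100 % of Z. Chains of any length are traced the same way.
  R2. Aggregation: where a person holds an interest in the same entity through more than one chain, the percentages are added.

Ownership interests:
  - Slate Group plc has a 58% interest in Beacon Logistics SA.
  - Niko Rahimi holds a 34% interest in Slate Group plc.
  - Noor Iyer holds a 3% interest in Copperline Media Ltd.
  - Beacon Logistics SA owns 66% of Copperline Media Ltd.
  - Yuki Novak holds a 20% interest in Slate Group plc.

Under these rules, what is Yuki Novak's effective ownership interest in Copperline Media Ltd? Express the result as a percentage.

7.656%

Chain via Slate Group plc → Beacon Logistics SA (R1): 20% × 58% × 66% = 7.656% of Copperline Media Ltd.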